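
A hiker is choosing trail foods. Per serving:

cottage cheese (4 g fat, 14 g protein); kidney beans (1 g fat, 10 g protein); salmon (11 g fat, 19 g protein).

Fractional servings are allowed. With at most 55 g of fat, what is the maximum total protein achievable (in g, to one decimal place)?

Protein per g fat: kidney beans 10, cottage cheese 3.5, salmon 1.727.
With no serving limits, spend the whole fat allowance on kidney beans: 55 g / 1 g × 10 g = 550.0 g.

550.0 g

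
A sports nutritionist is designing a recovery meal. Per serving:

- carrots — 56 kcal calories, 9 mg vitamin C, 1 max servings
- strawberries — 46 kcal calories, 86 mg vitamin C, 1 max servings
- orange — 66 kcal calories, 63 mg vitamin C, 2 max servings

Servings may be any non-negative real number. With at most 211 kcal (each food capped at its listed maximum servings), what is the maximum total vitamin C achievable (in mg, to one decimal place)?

217.3 mg

Vitamin C per kcal: strawberries 1.87, orange 0.9545, carrots 0.1607.
Take 1 serving of strawberries: uses 46 kcal, +86.0 mg vitamin C (running total 86.0 mg).
Take 2 servings of orange: uses 132 kcal, +126.0 mg vitamin C (running total 212.0 mg).
Take 0.5893 servings of carrots: uses 33 kcal, +5.3 mg vitamin C (running total 217.3 mg).
Greedy by best ratio exhausts the calories allowance optimally: 217.3 mg.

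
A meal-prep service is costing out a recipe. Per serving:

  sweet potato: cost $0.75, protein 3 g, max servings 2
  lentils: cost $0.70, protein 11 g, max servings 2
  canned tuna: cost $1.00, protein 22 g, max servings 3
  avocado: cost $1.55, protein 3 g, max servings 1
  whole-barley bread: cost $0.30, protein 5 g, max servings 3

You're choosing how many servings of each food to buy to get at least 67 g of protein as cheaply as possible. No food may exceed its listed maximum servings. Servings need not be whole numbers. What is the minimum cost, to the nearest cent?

Cost per g of protein: canned tuna $0.0455, whole-barley bread $0.0600, lentils $0.0636, sweet potato $0.2500, avocado $0.5167.
Take 3 servings of canned tuna: +66.0 g protein for $3.00 (total $3.00, still need 1.0 g).
Take 0.2 servings of whole-barley bread: +1.0 g protein for $0.06 (total $3.06, still need 0.0 g).
Greedy by cheapest-per-g is optimal for a single linear constraint, so the minimum cost is $3.06.

$3.06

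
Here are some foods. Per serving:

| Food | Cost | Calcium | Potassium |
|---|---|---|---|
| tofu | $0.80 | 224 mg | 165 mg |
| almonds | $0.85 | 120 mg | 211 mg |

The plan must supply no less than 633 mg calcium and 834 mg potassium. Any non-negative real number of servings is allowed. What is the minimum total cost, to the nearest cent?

$3.52

An LP optimum is at a vertex; with two nutrient constraints at most two foods are used. Check each candidate.
tofu only: max(633/224, 834/165) = 5.055 servings → $4.04.
almonds only: max(633/120, 834/211) = 5.275 servings → $4.48.
tofu + almonds with both tight: 1.219 servings and 2.999 servings → $3.52.
The minimum over all feasible corners is $3.52.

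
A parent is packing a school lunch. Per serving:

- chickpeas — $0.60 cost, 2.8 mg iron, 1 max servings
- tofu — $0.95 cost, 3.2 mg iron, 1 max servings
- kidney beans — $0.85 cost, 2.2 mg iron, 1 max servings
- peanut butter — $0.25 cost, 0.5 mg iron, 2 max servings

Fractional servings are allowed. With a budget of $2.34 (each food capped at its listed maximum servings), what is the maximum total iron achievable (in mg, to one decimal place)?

8.0 mg

Iron per dollar: chickpeas 4.667, tofu 3.368, kidney beans 2.588, peanut butter 2.
Take 1 serving of chickpeas: spends $0.60, +2.8 mg iron (running total 2.8 mg).
Take 1 serving of tofu: spends $0.95, +3.2 mg iron (running total 6.0 mg).
Take 0.9294 servings of kidney beans: spends $0.79, +2.0 mg iron (running total 8.0 mg).
Filling greedily by iron-per-dollar is optimal for one linear limit, giving 8.0 mg.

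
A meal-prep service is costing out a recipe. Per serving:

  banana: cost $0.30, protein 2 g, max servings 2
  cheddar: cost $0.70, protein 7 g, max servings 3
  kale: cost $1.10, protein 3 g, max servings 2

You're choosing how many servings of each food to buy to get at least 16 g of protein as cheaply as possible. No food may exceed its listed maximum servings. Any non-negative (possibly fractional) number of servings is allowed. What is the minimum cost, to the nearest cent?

$1.60

Cost per g of protein: cheddar $0.1000, banana $0.1500, kale $0.3667.
Take 2.286 servings of cheddar: +16.0 g protein for $1.60 (total $1.60, still need 0.0 g).
Greedy by cheapest-per-g is optimal for a single linear constraint, so the minimum cost is $1.60.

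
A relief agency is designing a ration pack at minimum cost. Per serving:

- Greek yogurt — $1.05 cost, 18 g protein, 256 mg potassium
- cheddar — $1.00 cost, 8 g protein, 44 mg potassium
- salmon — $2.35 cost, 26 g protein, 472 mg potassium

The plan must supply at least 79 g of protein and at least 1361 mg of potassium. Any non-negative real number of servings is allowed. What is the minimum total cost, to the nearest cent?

The cheapest plan sits at a corner of the feasible region — with two constraints it uses at most two foods.
Greek yogurt only: max(79/18, 1361/256) = 5.316 servings → $5.58.
cheddar only: max(79/8, 1361/44) = 30.93 servings → $30.93.
salmon only: max(79/26, 1361/472) = 3.038 servings → $7.14.
Greek yogurt + cheddar: intersection lies outside the first quadrant.
Greek yogurt + salmon with both tight: 1.034 servings and 2.323 servings → $6.54.
cheddar + salmon with both tight: 0.7226 servings and 2.816 servings → $7.34.
So the least-cost plan costs $5.58.

$5.58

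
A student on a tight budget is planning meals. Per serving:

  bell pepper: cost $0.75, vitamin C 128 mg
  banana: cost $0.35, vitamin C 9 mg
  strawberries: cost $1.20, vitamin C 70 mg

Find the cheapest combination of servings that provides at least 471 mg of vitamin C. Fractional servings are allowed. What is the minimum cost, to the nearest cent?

$2.76

Cost per mg of vitamin C: bell pepper $0.0059, strawberries $0.0171, banana $0.0389.
With no serving limits, use only bell pepper: 471 mg / 128 mg = 3.68 servings × $0.75 = $2.76.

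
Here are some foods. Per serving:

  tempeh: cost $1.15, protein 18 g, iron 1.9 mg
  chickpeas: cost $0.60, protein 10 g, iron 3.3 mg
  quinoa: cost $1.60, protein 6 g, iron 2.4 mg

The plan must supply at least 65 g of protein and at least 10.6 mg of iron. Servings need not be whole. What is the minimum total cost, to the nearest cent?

$3.90

Minimising a linear cost over {protein ≥ 65, iron ≥ 10.6, servings ≥ 0} — the optimum is at a vertex, using one or two foods.
tempeh only: max(65/18, 10.6/1.9) = 5.579 servings → $6.42.
chickpeas only: max(65/10, 10.6/3.3) = 6.5 servings → $3.90.
quinoa only: max(65/6, 10.6/2.4) = 10.83 servings → $17.33.
tempeh + chickpeas with both tight: 2.686 servings and 1.666 servings → $4.09.
tempeh + quinoa with both tight: 2.906 servings and 2.116 servings → $6.73.
chickpeas + quinoa: the both-tight solution has a negative serving — not a feasible corner.
So the least-cost plan costs $3.90.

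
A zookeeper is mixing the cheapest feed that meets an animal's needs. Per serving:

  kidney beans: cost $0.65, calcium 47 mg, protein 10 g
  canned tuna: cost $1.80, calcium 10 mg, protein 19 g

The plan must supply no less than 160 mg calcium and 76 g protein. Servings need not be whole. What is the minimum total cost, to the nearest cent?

$4.94

kidney beans only: max(160/47, 76/10) = 7.6 servings → $4.94.
canned tuna only: max(160/10, 76/19) = 16 servings → $28.80.
kidney beans + canned tuna with both tight: 2.875 servings and 2.487 servings → $6.35.
Cheapest feasible corner: $4.94.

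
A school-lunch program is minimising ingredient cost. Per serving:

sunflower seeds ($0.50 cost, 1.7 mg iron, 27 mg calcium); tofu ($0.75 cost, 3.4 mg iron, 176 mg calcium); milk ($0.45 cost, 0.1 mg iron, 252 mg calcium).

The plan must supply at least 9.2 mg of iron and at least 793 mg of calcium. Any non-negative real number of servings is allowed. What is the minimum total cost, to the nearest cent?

For a min-cost LP with two ≥-constraints, a basic feasible solution has at most two positive variables.
sunflower seeds only: max(9.2/1.7, 793/27) = 29.37 servings → $14.69.
tofu only: max(9.2/3.4, 793/176) = 4.506 servings → $3.38.
milk only: max(9.2/0.1, 793/252) = 92 servings → $41.40.
sunflower seeds + tofu: intersection lies outside the first quadrant.
sunflower seeds + milk with both tight: 5.26 servings and 2.583 servings → $3.79.
tofu + milk with both tight: 2.668 servings and 1.283 servings → $2.58.
So the least-cost plan costs $2.58.

$2.58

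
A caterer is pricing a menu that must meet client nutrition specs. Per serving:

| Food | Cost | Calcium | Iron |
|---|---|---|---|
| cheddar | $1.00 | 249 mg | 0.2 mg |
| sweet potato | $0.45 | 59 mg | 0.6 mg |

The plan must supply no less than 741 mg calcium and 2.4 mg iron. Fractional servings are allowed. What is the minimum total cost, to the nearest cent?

For a min-cost LP with two ≥-constraints, a basic feasible solution has at most two positive variables.
cheddar only: max(741/249, 2.4/0.2) = 12 servings → $12.00.
sweet potato only: max(741/59, 2.4/0.6) = 12.56 servings → $5.65.
cheddar + sweet potato with both tight: 2.202 servings and 3.266 servings → $3.67.
The minimum over all feasible corners is $3.67.

$3.67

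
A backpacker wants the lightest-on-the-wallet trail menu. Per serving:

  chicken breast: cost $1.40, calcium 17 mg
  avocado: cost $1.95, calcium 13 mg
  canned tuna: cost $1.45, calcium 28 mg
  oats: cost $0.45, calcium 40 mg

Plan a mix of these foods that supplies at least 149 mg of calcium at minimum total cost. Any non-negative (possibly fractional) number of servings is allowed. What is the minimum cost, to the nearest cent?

Cost per mg of calcium: oats $0.0112, canned tuna $0.0518, chicken breast $0.0824, avocado $0.1500.
With no serving limits, use only oats: 149 mg / 40 mg = 3.725 servings × $0.45 = $1.68.

$1.68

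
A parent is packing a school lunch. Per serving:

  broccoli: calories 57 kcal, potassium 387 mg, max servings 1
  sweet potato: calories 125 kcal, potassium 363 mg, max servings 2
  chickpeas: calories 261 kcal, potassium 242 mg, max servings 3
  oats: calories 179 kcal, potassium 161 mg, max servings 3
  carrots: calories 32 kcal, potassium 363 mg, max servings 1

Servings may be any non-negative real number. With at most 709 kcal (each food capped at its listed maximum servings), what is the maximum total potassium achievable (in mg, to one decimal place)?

Potassium per kcal: carrots 11.34, broccoli 6.789, sweet potato 2.904, chickpeas 0.9272, oats 0.8994.
Take 1 serving of carrots: uses 32 kcal, +363.0 mg potassium (running total 363.0 mg).
Take 1 serving of broccoli: uses 57 kcal, +387.0 mg potassium (running total 750.0 mg).
Take 2 servings of sweet potato: uses 250 kcal, +726.0 mg potassium (running total 1476.0 mg).
Take 1.418 servings of chickpeas: uses 370 kcal, +343.1 mg potassium (running total 1819.1 mg).
Filling greedily by potassium-per-kcal is optimal for one linear limit, giving 1819.1 mg.

1819.1 mg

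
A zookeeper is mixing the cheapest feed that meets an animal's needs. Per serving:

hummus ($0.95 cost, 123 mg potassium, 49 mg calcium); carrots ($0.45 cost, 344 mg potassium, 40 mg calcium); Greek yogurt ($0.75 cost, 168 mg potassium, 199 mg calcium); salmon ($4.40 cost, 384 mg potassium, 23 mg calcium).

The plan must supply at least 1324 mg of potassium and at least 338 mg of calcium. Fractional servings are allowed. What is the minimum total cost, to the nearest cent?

$2.28

This is a tiny linear program; its minimum lies at a vertex of the feasible set. List the vertices and price them.
hummus only: max(1324/123, 338/49) = 10.76 servings → $10.23.
carrots only: max(1324/344, 338/40) = 8.45 servings → $3.80.
Greek yogurt only: max(1324/168, 338/199) = 7.881 servings → $5.91.
salmon only: max(1324/384, 338/23) = 14.7 servings → $64.66.
hummus + carrots with both tight: 5.304 servings and 1.952 servings → $5.92.
hummus + Greek yogurt with both targets exact would need a negative amount; discard.
hummus + salmon with both tight: 6.214 servings and 1.458 servings → $12.32.
carrots + Greek yogurt with both tight: 3.348 servings and 1.026 servings → $2.28.
carrots + salmon: intersection lies outside the first quadrant.
Greek yogurt + salmon with both tight: 1.369 servings and 2.849 servings → $13.56.
The minimum over all feasible corners is $2.28.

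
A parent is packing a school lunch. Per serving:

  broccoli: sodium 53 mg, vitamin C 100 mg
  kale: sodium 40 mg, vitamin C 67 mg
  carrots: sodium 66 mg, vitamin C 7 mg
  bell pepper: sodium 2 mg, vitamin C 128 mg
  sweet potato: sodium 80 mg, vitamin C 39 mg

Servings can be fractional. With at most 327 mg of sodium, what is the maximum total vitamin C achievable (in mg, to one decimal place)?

Vitamin C per mg sodium: bell pepper 64, broccoli 1.887, kale 1.675, sweet potato 0.4875, carrots 0.1061.
With no serving limits, spend the whole sodium allowance on bell pepper: 327 mg / 2 mg × 128 mg = 20928.0 mg.

20928.0 mg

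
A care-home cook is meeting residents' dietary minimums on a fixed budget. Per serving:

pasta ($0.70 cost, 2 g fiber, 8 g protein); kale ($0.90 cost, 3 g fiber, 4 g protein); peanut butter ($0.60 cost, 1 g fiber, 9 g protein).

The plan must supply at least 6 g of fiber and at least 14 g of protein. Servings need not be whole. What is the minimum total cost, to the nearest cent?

Minimising a linear cost over {fiber ≥ 6, protein ≥ 14, servings ≥ 0} — the optimum is at a vertex, using one or two foods.
pasta only: max(6/2, 14/8) = 3 servings → $2.10.
kale only: max(6/3, 14/4) = 3.5 servings → $3.15.
peanut butter only: max(6/1, 14/9) = 6 servings → $3.60.
pasta + kale with both tight: 1.125 servings and 1.25 servings → $1.91.
pasta + peanut butter: the both-tight solution has a negative serving — not a feasible corner.
kale + peanut butter with both tight: 1.739 servings and 0.7826 servings → $2.03.
The minimum over all feasible corners is $1.91.

$1.91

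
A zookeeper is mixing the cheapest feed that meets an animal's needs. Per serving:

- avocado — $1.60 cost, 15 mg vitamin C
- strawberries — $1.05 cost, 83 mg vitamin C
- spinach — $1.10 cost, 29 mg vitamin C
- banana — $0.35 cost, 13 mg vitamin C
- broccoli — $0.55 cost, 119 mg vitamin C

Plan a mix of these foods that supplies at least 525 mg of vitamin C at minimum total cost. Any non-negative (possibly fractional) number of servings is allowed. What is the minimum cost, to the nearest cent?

Cost per mg of vitamin C: broccoli $0.0046, strawberries $0.0127, banana $0.0269, spinach $0.0379, avocado $0.1067.
With no serving limits, use only broccoli: 525 mg / 119 mg = 4.412 servings × $0.55 = $2.43.

$2.43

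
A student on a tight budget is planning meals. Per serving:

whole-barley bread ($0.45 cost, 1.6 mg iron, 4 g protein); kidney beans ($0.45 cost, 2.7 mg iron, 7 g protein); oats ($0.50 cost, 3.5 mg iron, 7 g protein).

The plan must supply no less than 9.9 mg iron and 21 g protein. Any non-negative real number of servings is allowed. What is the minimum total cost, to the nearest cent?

Compare the cost at each extreme point of the feasible region.
whole-barley bread only: max(9.9/1.6, 21/4) = 6.188 servings → $2.78.
kidney beans only: max(9.9/2.7, 21/7) = 3.667 servings → $1.65.
oats only: max(9.9/3.5, 21/7) = 3 servings → $1.50.
whole-barley bread + kidney beans: the both-tight solution has a negative serving — not a feasible corner.
whole-barley bread + oats with both tight: 1.5 servings and 2.143 servings → $1.75.
kidney beans + oats with both tight: 0.75 servings and 2.25 servings → $1.46.
The minimum over all feasible corners is $1.46.

$1.46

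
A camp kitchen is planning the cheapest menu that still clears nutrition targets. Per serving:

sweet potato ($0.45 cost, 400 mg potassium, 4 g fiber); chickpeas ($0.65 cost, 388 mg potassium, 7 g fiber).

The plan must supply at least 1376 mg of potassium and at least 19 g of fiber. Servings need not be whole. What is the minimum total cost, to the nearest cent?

This is a tiny linear program; its minimum lies at a vertex of the feasible set. List the vertices and price them.
sweet potato only: max(1376/400, 19/4) = 4.75 servings → $2.14.
chickpeas only: max(1376/388, 19/7) = 3.546 servings → $2.31.
sweet potato + chickpeas with both tight: 1.811 servings and 1.679 servings → $1.91.
So the least-cost plan costs $1.91.

$1.91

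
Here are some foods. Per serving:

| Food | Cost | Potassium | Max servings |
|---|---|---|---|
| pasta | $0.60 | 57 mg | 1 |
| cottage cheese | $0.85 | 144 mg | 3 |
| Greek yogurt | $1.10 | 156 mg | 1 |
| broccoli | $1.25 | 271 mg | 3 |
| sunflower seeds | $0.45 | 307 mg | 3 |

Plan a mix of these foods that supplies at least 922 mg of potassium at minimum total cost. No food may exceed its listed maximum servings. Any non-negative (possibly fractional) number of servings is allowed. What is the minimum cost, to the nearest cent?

$1.35

Cost per mg of potassium: sunflower seeds $0.0015, broccoli $0.0046, cottage cheese $0.0059, Greek yogurt $0.0071, pasta $0.0105.
Take 3 servings of sunflower seeds: +921.0 mg potassium for $1.35 (total $1.35, still need 1.0 mg).
Take 0.00369 servings of broccoli: +1.0 mg potassium for $0.00 (total $1.35, still need 0.0 mg).
Greedy by cheapest-per-mg is optimal for a single linear constraint, so the minimum cost is $1.35.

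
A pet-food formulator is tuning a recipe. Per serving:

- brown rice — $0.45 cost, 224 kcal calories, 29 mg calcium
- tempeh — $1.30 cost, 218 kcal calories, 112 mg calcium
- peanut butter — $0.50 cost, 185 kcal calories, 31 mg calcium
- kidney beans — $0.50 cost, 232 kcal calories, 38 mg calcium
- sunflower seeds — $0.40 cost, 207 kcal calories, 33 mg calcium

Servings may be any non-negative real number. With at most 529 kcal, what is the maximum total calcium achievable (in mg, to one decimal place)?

271.8 mg

Calcium per kcal: tempeh 0.5138, peanut butter 0.1676, kidney beans 0.1638, sunflower seeds 0.1594, brown rice 0.1295.
With no serving limits, spend the whole calories allowance on tempeh: 529 kcal / 218 kcal × 112 mg = 271.8 mg.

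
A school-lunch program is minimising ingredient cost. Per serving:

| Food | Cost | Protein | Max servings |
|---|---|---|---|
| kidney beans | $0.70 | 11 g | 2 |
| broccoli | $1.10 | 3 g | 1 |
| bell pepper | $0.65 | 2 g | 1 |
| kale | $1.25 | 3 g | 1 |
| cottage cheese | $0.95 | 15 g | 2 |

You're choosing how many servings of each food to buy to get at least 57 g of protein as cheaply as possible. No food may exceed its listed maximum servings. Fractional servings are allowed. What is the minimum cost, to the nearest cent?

Cost per g of protein: cottage cheese $0.0633, kidney beans $0.0636, bell pepper $0.3250, broccoli $0.3667, kale $0.4167.
Take 2 servings of cottage cheese: +30.0 g protein for $1.90 (total $1.90, still need 27.0 g).
Take 2 servings of kidney beans: +22.0 g protein for $1.40 (total $3.30, still need 5.0 g).
Take 1 serving of bell pepper: +2.0 g protein for $0.65 (total $3.95, still need 3.0 g).
Take 1 serving of broccoli: +3.0 g protein for $1.10 (total $5.05, still need 0.0 g).
Greedy by cheapest-per-g is optimal for a single linear constraint, so the minimum cost is $5.05.

$5.05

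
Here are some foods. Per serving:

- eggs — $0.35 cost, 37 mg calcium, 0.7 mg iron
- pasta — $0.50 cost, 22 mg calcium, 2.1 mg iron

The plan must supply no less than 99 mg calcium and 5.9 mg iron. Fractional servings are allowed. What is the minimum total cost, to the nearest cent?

$1.63

eggs only: max(99/37, 5.9/0.7) = 8.429 servings → $2.95.
pasta only: max(99/22, 5.9/2.1) = 4.5 servings → $2.25.
eggs + pasta with both tight: 1.254 servings and 2.392 servings → $1.63.
The minimum over all feasible corners is $1.63.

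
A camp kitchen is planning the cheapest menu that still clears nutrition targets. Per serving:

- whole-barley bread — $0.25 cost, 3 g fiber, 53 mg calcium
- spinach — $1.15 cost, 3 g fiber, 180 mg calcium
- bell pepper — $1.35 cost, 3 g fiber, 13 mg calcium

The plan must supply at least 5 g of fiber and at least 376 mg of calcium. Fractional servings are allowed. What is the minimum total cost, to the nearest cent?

$1.77

A basic optimal solution has at most two foods positive. Try each food alone and each pair with both targets met exactly.
whole-barley bread only: max(5/3, 376/53) = 7.094 servings → $1.77.
spinach only: max(5/3, 376/180) = 2.089 servings → $2.40.
bell pepper only: max(5/3, 376/13) = 28.92 servings → $39.05.
whole-barley bread + spinach with both targets exact would need a negative amount; discard.
whole-barley bread + bell pepper: intersection lies outside the first quadrant.
spinach + bell pepper with both targets exact would need a negative amount; discard.
So the least-cost plan costs $1.77.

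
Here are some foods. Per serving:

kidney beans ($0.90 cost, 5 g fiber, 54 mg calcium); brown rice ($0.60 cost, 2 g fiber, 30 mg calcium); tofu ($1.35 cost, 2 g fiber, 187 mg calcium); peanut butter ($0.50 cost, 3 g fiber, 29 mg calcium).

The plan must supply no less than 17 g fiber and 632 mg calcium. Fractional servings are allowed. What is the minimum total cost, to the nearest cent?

Minimising a linear cost over {fiber ≥ 17, calcium ≥ 632, servings ≥ 0} — the optimum is at a vertex, using one or two foods.
kidney beans only: max(17/5, 632/54) = 11.7 servings → $10.53.
brown rice only: max(17/2, 632/30) = 21.07 servings → $12.64.
tofu only: max(17/2, 632/187) = 8.5 servings → $11.47.
peanut butter only: max(17/3, 632/29) = 21.79 servings → $10.90.
kidney beans + brown rice: intersection lies outside the first quadrant.
kidney beans + tofu with both tight: 2.316 servings and 2.711 servings → $5.74.
kidney beans + peanut butter with both targets exact would need a negative amount; discard.
brown rice + tofu with both tight: 6.099 servings and 2.401 servings → $6.90.
brown rice + peanut butter with both targets exact would need a negative amount; discard.
tofu + peanut butter with both tight: 2.789 servings and 3.807 servings → $5.67.
Cheapest feasible corner: $5.67.

$5.67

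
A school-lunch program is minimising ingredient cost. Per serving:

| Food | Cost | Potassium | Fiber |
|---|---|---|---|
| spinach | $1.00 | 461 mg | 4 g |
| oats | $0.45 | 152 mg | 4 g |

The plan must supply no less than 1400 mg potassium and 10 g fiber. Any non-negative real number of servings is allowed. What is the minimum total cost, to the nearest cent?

Compare the cost at each extreme point of the feasible region.
spinach only: max(1400/461, 10/4) = 3.037 servings → $3.04.
oats only: max(1400/152, 10/4) = 9.211 servings → $4.14.
spinach + oats with both targets exact would need a negative amount; discard.
Cheapest feasible corner: $3.04.

$3.04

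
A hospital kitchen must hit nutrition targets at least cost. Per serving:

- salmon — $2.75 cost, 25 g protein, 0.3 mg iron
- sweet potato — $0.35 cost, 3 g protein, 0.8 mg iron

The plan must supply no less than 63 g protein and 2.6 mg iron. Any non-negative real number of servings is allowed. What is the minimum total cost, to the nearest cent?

A basic optimal solution has at most two foods positive. Try each food alone and each pair with both targets met exactly.
salmon only: max(63/25, 2.6/0.3) = 8.667 servings → $23.83.
sweet potato only: max(63/3, 2.6/0.8) = 21 servings → $7.35.
salmon + sweet potato with both tight: 2.23 servings and 2.414 servings → $6.98.
The minimum over all feasible corners is $6.98.

$6.98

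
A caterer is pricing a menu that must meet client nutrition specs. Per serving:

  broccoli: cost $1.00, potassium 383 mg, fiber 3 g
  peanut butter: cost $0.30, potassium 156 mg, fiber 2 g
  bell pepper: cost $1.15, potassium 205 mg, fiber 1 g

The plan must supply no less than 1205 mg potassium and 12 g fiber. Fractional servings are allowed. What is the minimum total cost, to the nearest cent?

$2.32

broccoli only: max(1205/383, 12/3) = 4 servings → $4.00.
peanut butter only: max(1205/156, 12/2) = 7.724 servings → $2.32.
bell pepper only: max(1205/205, 12/1) = 12 servings → $13.80.
broccoli + peanut butter with both tight: 1.805 servings and 3.292 servings → $2.79.
broccoli + bell pepper: intersection lies outside the first quadrant.
peanut butter + bell pepper with both tight: 4.941 servings and 2.118 servings → $3.92.
Cheapest feasible corner: $2.32.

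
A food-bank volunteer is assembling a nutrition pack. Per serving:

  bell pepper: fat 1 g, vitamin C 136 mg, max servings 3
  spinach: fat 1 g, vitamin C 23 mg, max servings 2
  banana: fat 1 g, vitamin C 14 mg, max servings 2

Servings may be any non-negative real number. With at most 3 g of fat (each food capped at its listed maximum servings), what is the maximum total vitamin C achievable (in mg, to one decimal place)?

408.0 mg

Vitamin C per g fat: bell pepper 136, spinach 23, banana 14.
Take 3 servings of bell pepper: uses 3 g fat, +408.0 mg vitamin C (running total 408.0 mg).
Greedy by best ratio exhausts the fat allowance optimally: 408.0 mg.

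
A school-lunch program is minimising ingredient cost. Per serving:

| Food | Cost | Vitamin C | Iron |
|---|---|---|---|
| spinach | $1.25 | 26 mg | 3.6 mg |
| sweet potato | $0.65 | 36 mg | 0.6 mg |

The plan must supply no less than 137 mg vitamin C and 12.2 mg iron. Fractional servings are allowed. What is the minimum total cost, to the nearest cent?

$4.92

At the optimum either one food covers both requirements or two foods hit both targets exactly; no other combination can be cheaper.
spinach only: max(137/26, 12.2/3.6) = 5.269 servings → $6.59.
sweet potato only: max(137/36, 12.2/0.6) = 20.33 servings → $13.22.
spinach + sweet potato with both tight: 3.132 servings and 1.544 servings → $4.92.
So the least-cost plan costs $4.92.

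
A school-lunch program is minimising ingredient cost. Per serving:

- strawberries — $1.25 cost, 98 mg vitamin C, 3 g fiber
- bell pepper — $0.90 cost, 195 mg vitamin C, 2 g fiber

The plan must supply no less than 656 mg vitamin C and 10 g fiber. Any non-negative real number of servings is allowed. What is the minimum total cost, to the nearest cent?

Minimising a linear cost over {vitamin C ≥ 656, fiber ≥ 10, servings ≥ 0} — the optimum is at a vertex, using one or two foods.
strawberries only: max(656/98, 10/3) = 6.694 servings → $8.37.
bell pepper only: max(656/195, 10/2) = 5 servings → $4.50.
strawberries + bell pepper with both tight: 1.64 servings and 2.54 servings → $4.34.
So the least-cost plan costs $4.34.

$4.34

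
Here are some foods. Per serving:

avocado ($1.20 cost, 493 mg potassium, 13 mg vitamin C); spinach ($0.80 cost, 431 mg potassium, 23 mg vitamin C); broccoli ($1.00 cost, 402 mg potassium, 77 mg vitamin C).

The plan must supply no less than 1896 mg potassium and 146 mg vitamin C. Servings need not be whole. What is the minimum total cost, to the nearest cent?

At the optimum either one food covers both requirements or two foods hit both targets exactly; no other combination can be cheaper.
avocado only: max(1896/493, 146/13) = 11.23 servings → $13.48.
spinach only: max(1896/431, 146/23) = 6.348 servings → $5.08.
broccoli only: max(1896/402, 146/77) = 4.716 servings → $4.72.
avocado + spinach with both targets exact would need a negative amount; discard.
avocado + broccoli with both tight: 2.667 servings and 1.446 servings → $4.65.
spinach + broccoli with both tight: 3.646 servings and 0.8069 servings → $3.72.
So the least-cost plan costs $3.72.

$3.72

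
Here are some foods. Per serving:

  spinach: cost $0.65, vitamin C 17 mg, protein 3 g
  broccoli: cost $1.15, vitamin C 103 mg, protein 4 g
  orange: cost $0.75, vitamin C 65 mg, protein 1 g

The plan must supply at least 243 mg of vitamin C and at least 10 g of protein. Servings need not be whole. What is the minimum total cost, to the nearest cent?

This is a tiny linear program; its minimum lies at a vertex of the feasible set. List the vertices and price them.
spinach only: max(243/17, 10/3) = 14.29 servings → $9.29.
broccoli only: max(243/103, 10/4) = 2.5 servings → $2.88.
orange only: max(243/65, 10/1) = 10 servings → $7.50.
spinach + broccoli with both tight: 0.2407 servings and 2.32 servings → $2.82.
spinach + orange with both tight: 2.287 servings and 3.14 servings → $3.84.
broccoli + orange: the both-tight solution has a negative serving — not a feasible corner.
The minimum over all feasible corners is $2.82.

$2.82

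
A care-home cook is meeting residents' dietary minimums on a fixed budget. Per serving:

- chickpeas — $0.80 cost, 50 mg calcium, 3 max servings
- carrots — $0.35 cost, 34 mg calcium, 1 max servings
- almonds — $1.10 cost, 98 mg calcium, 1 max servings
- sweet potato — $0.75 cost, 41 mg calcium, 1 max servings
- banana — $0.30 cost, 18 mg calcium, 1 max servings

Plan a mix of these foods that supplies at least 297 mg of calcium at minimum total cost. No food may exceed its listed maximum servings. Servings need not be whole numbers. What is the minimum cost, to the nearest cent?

$4.10

Cost per mg of calcium: carrots $0.0103, almonds $0.0112, chickpeas $0.0160, banana $0.0167, sweet potato $0.0183.
Take 1 serving of carrots: +34.0 mg calcium for $0.35 (total $0.35, still need 263.0 mg).
Take 1 serving of almonds: +98.0 mg calcium for $1.10 (total $1.45, still need 165.0 mg).
Take 3 servings of chickpeas: +150.0 mg calcium for $2.40 (total $3.85, still need 15.0 mg).
Take 0.8333 servings of banana: +15.0 mg calcium for $0.25 (total $4.10, still need 0.0 mg).
Filling from the cheapest source first is optimal under one linear minimum: $4.10.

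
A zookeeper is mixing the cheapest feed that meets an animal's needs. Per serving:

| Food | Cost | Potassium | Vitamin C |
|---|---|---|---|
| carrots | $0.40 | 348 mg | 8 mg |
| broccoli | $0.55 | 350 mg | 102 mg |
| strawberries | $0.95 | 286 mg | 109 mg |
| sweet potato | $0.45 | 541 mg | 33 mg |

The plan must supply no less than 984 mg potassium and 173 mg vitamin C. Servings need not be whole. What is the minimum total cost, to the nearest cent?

$1.18

Compare the cost at each extreme point of the feasible region.
carrots only: max(984/348, 173/8) = 21.62 servings → $8.65.
broccoli only: max(984/350, 173/102) = 2.811 servings → $1.55.
strawberries only: max(984/286, 173/109) = 3.441 servings → $3.27.
sweet potato only: max(984/541, 173/33) = 5.242 servings → $2.36.
carrots + broccoli with both tight: 1.218 servings and 1.601 servings → $1.37.
carrots + strawberries with both tight: 1.621 servings and 1.468 servings → $2.04.
carrots + sweet potato: intersection lies outside the first quadrant.
broccoli + strawberries: the both-tight solution has a negative serving — not a feasible corner.
broccoli + sweet potato with both tight: 1.401 servings and 0.9126 servings → $1.18.
strawberries + sweet potato with both tight: 1.234 servings and 1.167 servings → $1.70.
Cheapest feasible corner: $1.18.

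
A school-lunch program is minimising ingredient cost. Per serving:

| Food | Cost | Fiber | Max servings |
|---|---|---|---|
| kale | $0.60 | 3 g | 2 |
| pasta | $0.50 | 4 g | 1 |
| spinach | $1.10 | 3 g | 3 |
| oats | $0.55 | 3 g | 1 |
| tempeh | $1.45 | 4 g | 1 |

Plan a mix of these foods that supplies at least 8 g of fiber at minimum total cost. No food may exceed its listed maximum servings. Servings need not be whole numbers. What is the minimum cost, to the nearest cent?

Cost per g of fiber: pasta $0.1250, oats $0.1833, kale $0.2000, tempeh $0.3625, spinach $0.3667.
Take 1 serving of pasta: +4.0 g fiber for $0.50 (total $0.50, still need 4.0 g).
Take 1 serving of oats: +3.0 g fiber for $0.55 (total $1.05, still need 1.0 g).
Take 0.3333 servings of kale: +1.0 g fiber for $0.20 (total $1.25, still need 0.0 g).
Greedy by cheapest-per-g is optimal for a single linear constraint, so the minimum cost is $1.25.

$1.25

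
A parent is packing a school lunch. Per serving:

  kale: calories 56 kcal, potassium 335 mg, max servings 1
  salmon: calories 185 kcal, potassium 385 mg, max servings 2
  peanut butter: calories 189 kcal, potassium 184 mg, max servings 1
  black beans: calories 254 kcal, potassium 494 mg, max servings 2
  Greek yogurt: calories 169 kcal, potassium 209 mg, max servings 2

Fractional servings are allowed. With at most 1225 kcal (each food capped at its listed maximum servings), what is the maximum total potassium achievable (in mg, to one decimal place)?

Potassium per kcal: kale 5.982, salmon 2.081, black beans 1.945, Greek yogurt 1.237, peanut butter 0.9735.
Take 1 serving of kale: uses 56 kcal, +335.0 mg potassium (running total 335.0 mg).
Take 2 servings of salmon: uses 370 kcal, +770.0 mg potassium (running total 1105.0 mg).
Take 2 servings of black beans: uses 508 kcal, +988.0 mg potassium (running total 2093.0 mg).
Take 1.722 servings of Greek yogurt: uses 291 kcal, +359.9 mg potassium (running total 2452.9 mg).
Greedy by best ratio exhausts the calories allowance optimally: 2452.9 mg.

2452.9 mg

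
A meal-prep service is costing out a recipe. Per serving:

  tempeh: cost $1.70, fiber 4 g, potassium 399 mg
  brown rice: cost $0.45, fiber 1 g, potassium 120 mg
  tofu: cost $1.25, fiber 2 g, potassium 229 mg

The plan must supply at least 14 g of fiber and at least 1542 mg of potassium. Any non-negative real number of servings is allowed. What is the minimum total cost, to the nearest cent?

Compare the cost at each extreme point of the feasible region.
tempeh only: max(14/4, 1542/399) = 3.865 servings → $6.57.
brown rice only: max(14/1, 1542/120) = 14 servings → $6.30.
tofu only: max(14/2, 1542/229) = 7 servings → $8.75.
tempeh + brown rice with both tight: 1.704 servings and 7.185 servings → $6.13.
tempeh + tofu with both tight: 1.034 servings and 4.932 servings → $7.92.
brown rice + tofu: the both-tight solution has a negative serving — not a feasible corner.
Cheapest feasible corner: $6.13.

$6.13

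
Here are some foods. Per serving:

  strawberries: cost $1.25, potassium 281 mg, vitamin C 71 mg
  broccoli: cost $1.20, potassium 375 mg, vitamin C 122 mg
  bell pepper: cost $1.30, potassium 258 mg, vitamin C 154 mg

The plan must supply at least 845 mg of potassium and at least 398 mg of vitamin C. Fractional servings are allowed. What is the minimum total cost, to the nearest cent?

$3.54

A basic optimal solution has at most two foods positive. Try each food alone and each pair with both targets met exactly.
strawberries only: max(845/281, 398/71) = 5.606 servings → $7.01.
broccoli only: max(845/375, 398/122) = 3.262 servings → $3.91.
bell pepper only: max(845/258, 398/154) = 3.275 servings → $4.26.
strawberries + broccoli: the both-tight solution has a negative serving — not a feasible corner.
strawberries + bell pepper with both tight: 1.1 servings and 2.077 servings → $4.08.
broccoli + bell pepper with both tight: 1.045 servings and 1.757 servings → $3.54.
The minimum over all feasible corners is $3.54.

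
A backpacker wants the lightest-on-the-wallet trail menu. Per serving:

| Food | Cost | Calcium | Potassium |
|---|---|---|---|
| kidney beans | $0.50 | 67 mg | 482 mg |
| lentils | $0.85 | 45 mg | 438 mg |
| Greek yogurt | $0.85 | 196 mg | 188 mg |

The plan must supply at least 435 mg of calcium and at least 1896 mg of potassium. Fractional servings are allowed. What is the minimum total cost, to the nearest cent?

Compare the cost at each extreme point of the feasible region.
kidney beans only: max(435/67, 1896/482) = 6.493 servings → $3.25.
lentils only: max(435/45, 1896/438) = 9.667 servings → $8.22.
Greek yogurt only: max(435/196, 1896/188) = 10.09 servings → $8.57.
kidney beans + lentils: the both-tight solution has a negative serving — not a feasible corner.
kidney beans + Greek yogurt with both tight: 3.54 servings and 1.009 servings → $2.63.
lentils + Greek yogurt with both tight: 3.745 servings and 1.36 servings → $4.34.
Cheapest feasible corner: $2.63.

$2.63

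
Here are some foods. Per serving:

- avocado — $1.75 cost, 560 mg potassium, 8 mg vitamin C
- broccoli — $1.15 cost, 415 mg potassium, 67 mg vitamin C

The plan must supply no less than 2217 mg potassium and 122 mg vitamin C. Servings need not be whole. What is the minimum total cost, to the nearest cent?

This is a tiny linear program; its minimum lies at a vertex of the feasible set. List the vertices and price them.
avocado only: max(2217/560, 122/8) = 15.25 servings → $26.69.
broccoli only: max(2217/415, 122/67) = 5.342 servings → $6.14.
avocado + broccoli with both tight: 2.863 servings and 1.479 servings → $6.71.
So the least-cost plan costs $6.14.

$6.14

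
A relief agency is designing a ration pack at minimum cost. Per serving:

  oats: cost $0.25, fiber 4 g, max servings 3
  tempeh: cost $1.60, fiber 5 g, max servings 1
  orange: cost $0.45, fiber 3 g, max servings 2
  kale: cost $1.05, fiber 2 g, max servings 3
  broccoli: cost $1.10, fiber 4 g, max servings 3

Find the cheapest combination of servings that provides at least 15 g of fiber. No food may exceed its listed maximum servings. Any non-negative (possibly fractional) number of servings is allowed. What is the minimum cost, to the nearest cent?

$1.20

Cost per g of fiber: oats $0.0625, orange $0.1500, broccoli $0.2750, tempeh $0.3200, kale $0.5250.
Take 3 servings of oats: +12.0 g fiber for $0.75 (total $0.75, still need 3.0 g).
Take 1 serving of orange: +3.0 g fiber for $0.45 (total $1.20, still need 0.0 g).
Filling from the cheapest source first is optimal under one linear minimum: $1.20.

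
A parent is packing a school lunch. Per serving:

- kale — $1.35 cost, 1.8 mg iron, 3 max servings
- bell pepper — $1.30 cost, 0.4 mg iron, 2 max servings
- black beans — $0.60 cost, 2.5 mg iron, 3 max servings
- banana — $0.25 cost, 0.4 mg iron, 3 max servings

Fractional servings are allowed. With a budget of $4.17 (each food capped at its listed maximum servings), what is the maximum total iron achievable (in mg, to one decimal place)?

Iron per dollar: black beans 4.167, banana 1.6, kale 1.333, bell pepper 0.3077.
Take 3 servings of black beans: spends $1.80, +7.5 mg iron (running total 7.5 mg).
Take 3 servings of banana: spends $0.75, +1.2 mg iron (running total 8.7 mg).
Take 1.2 servings of kale: spends $1.62, +2.2 mg iron (running total 10.9 mg).
Filling greedily by iron-per-dollar is optimal for one linear limit, giving 10.9 mg.

10.9 mg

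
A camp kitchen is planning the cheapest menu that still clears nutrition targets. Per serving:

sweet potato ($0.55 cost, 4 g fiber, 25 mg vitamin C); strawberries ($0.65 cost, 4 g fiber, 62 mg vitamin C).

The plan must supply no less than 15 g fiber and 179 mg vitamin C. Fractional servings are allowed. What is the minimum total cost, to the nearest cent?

The cheapest plan sits at a corner of the feasible region — with two constraints it uses at most two foods.
sweet potato only: max(15/4, 179/25) = 7.16 servings → $3.94.
strawberries only: max(15/4, 179/62) = 3.75 servings → $2.44.
sweet potato + strawberries with both tight: 1.446 servings and 2.304 servings → $2.29.
So the least-cost plan costs $2.29.

$2.29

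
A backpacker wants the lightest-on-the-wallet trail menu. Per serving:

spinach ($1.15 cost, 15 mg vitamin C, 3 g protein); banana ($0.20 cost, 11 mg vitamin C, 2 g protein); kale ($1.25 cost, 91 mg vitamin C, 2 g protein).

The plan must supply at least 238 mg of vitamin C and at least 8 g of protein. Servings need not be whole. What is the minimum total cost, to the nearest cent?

Two binding constraints pin down two serving amounts, so the optimal mix uses at most two foods. The candidates are each food alone (scaled to the tighter of vitamin C/protein) and each pair with both constraints tight.
spinach only: max(238/15, 8/3) = 15.87 servings → $18.25.
banana only: max(238/11, 8/2) = 21.64 servings → $4.33.
kale only: max(238/91, 8/2) = 4 servings → $5.00.
spinach + banana with both targets exact would need a negative amount; discard.
spinach + kale with both tight: 1.037 servings and 2.444 servings → $4.25.
banana + kale with both tight: 1.575 servings and 2.425 servings → $3.35.
Cheapest feasible corner: $3.35.

$3.35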